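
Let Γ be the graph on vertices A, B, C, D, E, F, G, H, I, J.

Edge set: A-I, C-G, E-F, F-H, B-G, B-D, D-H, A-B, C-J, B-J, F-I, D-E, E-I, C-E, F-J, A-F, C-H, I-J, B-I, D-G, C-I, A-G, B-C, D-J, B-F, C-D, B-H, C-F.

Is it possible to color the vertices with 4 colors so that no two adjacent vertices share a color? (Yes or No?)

No

B, C, F, I, J are mutually adjacent (a clique of size 5), so at least 5 colors are needed.
So 4 colors are not enough.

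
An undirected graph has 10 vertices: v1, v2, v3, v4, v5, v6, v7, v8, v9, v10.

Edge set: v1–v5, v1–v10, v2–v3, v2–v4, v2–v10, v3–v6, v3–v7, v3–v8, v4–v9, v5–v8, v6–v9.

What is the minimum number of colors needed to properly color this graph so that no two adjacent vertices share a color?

The cycle v4-v9-v6-v3-v2-v4 has odd length 5, so it cannot be 2-colored; at least 3 colors are needed.
3 colors suffice: color 1 → {v3, v4, v5, v10}; color 2 → {v1, v2, v6, v7, v8}; color 3 → {v9}. Each edge has distinct colors on its endpoints.

3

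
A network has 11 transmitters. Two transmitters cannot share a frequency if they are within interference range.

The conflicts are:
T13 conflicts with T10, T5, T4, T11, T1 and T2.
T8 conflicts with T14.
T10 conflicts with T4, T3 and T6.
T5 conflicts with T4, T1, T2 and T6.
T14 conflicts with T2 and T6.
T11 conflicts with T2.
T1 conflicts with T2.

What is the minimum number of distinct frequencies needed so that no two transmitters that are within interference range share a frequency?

4

T13, T5, T1, T2 are mutually in conflict, so at least 4 frequencies are needed.
Using 4 frequencies: T13=1, T8=2, T10=2, T5=2, T4=3, T14=1, T11=2, T3=1, T1=4, T2=3, T6=3. No two conflicting transmitters share a frequency.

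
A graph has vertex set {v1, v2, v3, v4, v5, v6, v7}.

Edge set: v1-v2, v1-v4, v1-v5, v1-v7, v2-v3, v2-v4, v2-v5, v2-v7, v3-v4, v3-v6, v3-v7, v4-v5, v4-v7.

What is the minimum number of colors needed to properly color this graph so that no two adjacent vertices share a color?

4

v1, v2, v4, v5 are mutually adjacent (a clique of size 4), so at least 4 colors are needed.
4 colors suffice: color 1 → {v2, v6}; color 2 → {v4}; color 3 → {v5, v7}; color 4 → {v1, v3}. Every edge joins two different colors.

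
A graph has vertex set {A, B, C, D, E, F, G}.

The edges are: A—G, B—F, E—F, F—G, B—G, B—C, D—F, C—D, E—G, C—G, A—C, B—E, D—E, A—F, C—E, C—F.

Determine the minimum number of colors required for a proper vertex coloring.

5

B, C, E, F, G are mutually adjacent (a clique of size 5), so at least 5 colors are needed.
5 colors suffice: color red → {C}; color blue → {F}; color green → {D, G}; color yellow → {A, E}; color purple → {B}. Each edge has distinct colors on its endpoints.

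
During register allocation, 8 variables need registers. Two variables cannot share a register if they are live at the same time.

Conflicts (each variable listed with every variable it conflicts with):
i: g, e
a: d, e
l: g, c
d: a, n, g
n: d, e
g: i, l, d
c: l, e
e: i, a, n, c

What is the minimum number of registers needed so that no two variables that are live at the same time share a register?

The cycle e-c-l-g-i-e has odd length 5, so it cannot be 2-colored; at least 3 registers are needed.
Using 3 registers: i=2, a=3, l=2, d=2, n=3, g=1, c=3, e=1. No two conflicting variables share a register.

3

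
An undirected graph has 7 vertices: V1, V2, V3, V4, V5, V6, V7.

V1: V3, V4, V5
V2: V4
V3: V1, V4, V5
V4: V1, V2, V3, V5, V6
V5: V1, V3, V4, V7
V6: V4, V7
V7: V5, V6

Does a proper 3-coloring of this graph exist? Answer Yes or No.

No

V1, V3, V4, V5 are pairwise adjacent (a clique of size 4), so at least 4 colors are needed.
So 3 colors are not enough.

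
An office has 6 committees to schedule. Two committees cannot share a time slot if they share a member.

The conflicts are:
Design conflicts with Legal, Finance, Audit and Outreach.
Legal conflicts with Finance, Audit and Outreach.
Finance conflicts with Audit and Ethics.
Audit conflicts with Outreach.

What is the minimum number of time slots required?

Design, Legal, Audit, Outreach are mutually in conflict, so at least 4 time slots are needed.
Using 4 time slots: Design=4, Legal=2, Finance=3, Audit=1, Outreach=3, Ethics=1. No two conflicting committees share a time slot.

4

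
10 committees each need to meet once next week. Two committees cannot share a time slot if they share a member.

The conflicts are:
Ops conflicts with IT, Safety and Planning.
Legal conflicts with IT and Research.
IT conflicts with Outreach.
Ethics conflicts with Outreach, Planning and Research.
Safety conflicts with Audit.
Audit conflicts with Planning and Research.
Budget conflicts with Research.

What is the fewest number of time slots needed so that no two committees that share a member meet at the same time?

3

The cycle Research-Legal-IT-Outreach-Ethics-Research has odd length 5, so it cannot be 2-colored; at least 3 time slots are needed.
3 time slots suffice: time slot 1 → {IT, Safety, Planning, Research}; time slot 2 → {Ops, Legal, Ethics, Audit, Budget}; time slot 3 → {Outreach}. No two conflicting committees share a time slot.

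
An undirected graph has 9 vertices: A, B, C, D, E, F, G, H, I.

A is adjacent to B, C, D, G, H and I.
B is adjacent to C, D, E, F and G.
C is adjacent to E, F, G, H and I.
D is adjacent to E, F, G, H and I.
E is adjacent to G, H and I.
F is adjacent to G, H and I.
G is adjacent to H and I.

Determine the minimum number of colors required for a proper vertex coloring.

C, F, G, I are mutually adjacent (a clique of size 4), so at least 4 colors are needed.
One proper 4-coloring: A=yellow, B=green, C=blue, D=blue, E=yellow, F=yellow, G=red, H=green, I=green. No two adjacent vertices share a color.

4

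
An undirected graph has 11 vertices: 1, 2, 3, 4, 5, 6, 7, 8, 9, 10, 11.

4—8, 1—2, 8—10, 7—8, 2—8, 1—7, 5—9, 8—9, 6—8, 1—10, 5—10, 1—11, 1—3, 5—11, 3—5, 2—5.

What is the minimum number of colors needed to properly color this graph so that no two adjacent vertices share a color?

5 and 9 are adjacent, so at least 2 colors are needed.
2 colors suffice: color red → {1, 5, 8}; color blue → {2, 3, 4, 6, 7, 9, 10, 11}. No two adjacent vertices share a color.

2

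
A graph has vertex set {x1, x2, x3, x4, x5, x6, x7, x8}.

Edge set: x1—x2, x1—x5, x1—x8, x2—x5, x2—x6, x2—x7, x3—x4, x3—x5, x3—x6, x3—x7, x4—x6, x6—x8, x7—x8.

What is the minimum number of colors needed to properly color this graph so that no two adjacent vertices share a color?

3

x1, x2, x5 are mutually adjacent, so at least 3 colors are needed.
One proper 3-coloring: x1=3, x2=1, x3=1, x4=3, x5=2, x6=2, x7=2, x8=1. No two adjacent vertices share a color.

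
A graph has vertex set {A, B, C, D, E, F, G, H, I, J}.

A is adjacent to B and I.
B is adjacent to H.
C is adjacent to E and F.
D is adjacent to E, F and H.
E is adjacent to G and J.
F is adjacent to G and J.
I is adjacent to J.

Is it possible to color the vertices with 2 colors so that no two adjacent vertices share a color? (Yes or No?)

No

The cycle B-H-D-E-J-I-A-B has odd length 7, so it cannot be 2-colored; at least 3 colors are needed.
So 2 colors are not enough.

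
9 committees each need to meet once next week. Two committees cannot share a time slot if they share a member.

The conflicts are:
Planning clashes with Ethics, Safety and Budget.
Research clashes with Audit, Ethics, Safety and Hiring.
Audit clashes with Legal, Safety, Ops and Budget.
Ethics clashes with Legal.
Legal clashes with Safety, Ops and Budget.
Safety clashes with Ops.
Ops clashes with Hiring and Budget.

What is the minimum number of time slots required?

Audit, Legal, Ops, Budget all conflict with each other, so at least 4 time slots are needed.
4 time slots suffice: time slot 1 → {Audit, Ethics, Hiring}; time slot 2 → {Planning, Research, Ops}; time slot 3 → {Legal}; time slot 4 → {Safety, Budget}. No two conflicting committees share a time slot.

4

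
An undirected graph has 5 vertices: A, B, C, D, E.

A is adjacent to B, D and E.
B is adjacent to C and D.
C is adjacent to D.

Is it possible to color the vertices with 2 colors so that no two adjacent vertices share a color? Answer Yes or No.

A, B, D are mutually adjacent, so at least 3 colors are needed.
So 2 colors are not enough.

No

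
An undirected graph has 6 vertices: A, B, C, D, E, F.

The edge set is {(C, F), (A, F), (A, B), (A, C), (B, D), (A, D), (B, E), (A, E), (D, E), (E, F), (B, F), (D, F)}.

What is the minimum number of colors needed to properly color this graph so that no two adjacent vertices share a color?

A, B, D, E, F are mutually adjacent (a clique of size 5), so at least 5 colors are needed.
5 colors suffice: color 1 → {A}; color 2 → {F}; color 3 → {C, E}; color 4 → {D}; color 5 → {B}. Every edge joins two different colors.

5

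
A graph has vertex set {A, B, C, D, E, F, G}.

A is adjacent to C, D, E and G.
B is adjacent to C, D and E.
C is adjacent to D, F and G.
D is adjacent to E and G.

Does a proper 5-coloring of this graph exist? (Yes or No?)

The chromatic number is 4. A, C, D, G are mutually adjacent (a clique of size 4), so at least 4 colors are needed.
4 colors suffice: A=3, B=3, C=1, D=2, E=1, F=2, G=4.
Since 5 ≥ 4, a proper 5-coloring certainly exists.

Yes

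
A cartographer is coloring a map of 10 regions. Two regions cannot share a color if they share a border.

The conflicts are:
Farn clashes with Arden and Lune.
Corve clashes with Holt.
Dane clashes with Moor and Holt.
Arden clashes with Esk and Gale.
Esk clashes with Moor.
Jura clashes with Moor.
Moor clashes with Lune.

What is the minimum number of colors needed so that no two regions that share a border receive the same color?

The cycle Farn-Lune-Moor-Esk-Arden-Farn has odd length 5, so it cannot be 2-colored; at least 3 colors are needed.
3 colors suffice: color 1 → {Arden, Moor, Holt}; color 2 → {Corve, Dane, Esk, Jura, Gale, Lune}; color 3 → {Farn}. Each listed conflict is separated.

3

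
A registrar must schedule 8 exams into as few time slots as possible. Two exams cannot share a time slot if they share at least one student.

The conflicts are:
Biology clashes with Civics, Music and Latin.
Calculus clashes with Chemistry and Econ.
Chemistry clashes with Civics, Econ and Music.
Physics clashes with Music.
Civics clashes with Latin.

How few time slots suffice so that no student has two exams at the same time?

3

Biology, Civics, Latin pairwise conflict, so at least 3 time slots are needed.
3 time slots suffice: time slot 1 → {Biology, Chemistry, Physics}; time slot 2 → {Civics, Econ, Music}; time slot 3 → {Calculus, Latin}. Each listed conflict is separated.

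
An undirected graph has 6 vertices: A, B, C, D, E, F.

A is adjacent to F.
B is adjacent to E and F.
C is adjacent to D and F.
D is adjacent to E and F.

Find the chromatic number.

C, D, F are pairwise adjacent, so at least 3 colors are needed.
3 colors suffice: color 1 → {E, F}; color 2 → {A, B, D}; color 3 → {C}. Every edge joins two different colors.

3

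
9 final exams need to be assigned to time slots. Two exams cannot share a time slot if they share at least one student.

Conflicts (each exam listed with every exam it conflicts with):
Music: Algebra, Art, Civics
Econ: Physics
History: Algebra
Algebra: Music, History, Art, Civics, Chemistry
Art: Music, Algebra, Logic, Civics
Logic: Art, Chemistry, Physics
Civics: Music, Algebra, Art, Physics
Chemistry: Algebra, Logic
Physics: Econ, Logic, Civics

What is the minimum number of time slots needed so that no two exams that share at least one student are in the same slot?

Music, Algebra, Art, Civics all conflict with each other, so at least 4 time slots are needed.
4 time slots suffice: time slot 1 → {Algebra, Physics}; time slot 2 → {Econ, History, Logic, Civics}; time slot 3 → {Art, Chemistry}; time slot 4 → {Music}. Each listed conflict is separated.

4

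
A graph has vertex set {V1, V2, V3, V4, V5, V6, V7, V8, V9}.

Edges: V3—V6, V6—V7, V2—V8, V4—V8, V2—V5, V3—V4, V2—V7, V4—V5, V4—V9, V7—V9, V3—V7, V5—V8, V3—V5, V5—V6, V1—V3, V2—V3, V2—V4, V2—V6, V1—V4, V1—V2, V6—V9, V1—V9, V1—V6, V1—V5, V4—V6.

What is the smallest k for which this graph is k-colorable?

V1, V2, V3, V4, V5, V6 form a clique, so at least 6 colors are needed.
One proper 6-coloring: V1=4, V2=3, V3=5, V4=1, V5=6, V6=2, V7=1, V8=2, V9=3. No two adjacent vertices share a color.

6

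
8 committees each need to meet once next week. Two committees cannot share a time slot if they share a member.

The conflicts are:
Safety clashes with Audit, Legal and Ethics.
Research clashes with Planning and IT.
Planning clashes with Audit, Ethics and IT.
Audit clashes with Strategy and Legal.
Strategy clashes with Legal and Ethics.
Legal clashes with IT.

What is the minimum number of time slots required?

3

Research, Planning, IT are mutually in conflict, so at least 3 time slots are needed.
3 time slots suffice: Safety=3, Research=3, Planning=1, Audit=2, Strategy=3, Legal=1, Ethics=2, IT=2. Each listed conflict is separated.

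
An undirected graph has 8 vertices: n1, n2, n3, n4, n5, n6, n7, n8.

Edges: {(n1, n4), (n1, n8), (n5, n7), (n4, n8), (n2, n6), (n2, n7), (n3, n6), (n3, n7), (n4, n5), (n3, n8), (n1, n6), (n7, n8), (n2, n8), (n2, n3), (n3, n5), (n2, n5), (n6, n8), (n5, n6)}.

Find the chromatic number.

4

n2, n3, n5, n6 are pairwise adjacent (a clique of size 4), so at least 4 colors are needed.
A valid assignment using 4 colors: n1=2, n2=4, n3=2, n4=3, n5=1, n6=3, n7=3, n8=1. No two adjacent vertices share a color.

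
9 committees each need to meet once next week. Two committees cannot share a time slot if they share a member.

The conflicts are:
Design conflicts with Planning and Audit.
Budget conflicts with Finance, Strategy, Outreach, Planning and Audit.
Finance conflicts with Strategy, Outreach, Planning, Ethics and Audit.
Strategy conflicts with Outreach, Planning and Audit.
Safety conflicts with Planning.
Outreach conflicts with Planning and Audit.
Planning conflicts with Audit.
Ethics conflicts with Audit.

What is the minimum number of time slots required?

Budget, Finance, Strategy, Outreach, Planning, Audit are mutually in conflict, so at least 6 time slots are needed.
6 time slots suffice: time slot 1 → {Safety, Audit}; time slot 2 → {Planning, Ethics}; time slot 3 → {Design, Finance}; time slot 4 → {Strategy}; time slot 5 → {Outreach}; time slot 6 → {Budget}. Each listed conflict is separated.

6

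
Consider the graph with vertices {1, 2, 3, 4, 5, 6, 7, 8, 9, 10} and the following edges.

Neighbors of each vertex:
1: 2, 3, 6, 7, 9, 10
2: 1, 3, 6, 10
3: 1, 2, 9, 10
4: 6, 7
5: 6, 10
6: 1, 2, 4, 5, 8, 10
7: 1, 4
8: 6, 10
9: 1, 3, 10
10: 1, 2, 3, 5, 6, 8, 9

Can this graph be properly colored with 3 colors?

No

1, 2, 3, 10 form a clique, so at least 4 colors are needed.
So 3 colors are not enough.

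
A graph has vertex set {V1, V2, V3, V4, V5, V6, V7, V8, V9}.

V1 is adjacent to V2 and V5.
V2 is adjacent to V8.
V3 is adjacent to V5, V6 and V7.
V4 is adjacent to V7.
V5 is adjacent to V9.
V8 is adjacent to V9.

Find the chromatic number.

The cycle V8-V9-V5-V1-V2-V8 has odd length 5, so it cannot be 2-colored; at least 3 colors are needed.
One proper 3-coloring: V1=1, V2=2, V3=1, V4=1, V5=2, V6=2, V7=2, V8=1, V9=3. Every edge joins two different colors.

3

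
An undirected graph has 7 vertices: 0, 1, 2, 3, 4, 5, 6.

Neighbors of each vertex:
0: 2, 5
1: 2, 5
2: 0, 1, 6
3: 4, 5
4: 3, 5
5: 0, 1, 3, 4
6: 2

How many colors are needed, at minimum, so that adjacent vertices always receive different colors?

3

3, 4, 5 are pairwise adjacent, so at least 3 colors are needed.
3 colors suffice: 0=b, 1=b, 2=a, 3=b, 4=c, 5=a, 6=b. No two adjacent vertices share a color.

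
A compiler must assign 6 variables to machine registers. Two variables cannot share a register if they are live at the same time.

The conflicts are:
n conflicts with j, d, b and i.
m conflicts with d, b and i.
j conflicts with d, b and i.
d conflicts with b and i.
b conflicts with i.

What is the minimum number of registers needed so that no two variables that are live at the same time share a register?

n, j, d, b, i all conflict with each other, so at least 5 registers are needed.
5 registers suffice: n=4, m=4, j=5, d=1, b=3, i=2. Every pair that conflicts lands in different registers.

5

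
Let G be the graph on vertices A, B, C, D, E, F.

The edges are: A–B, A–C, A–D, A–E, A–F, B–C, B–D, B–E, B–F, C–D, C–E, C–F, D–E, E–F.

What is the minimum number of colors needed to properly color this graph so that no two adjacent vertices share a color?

A, B, C, D, E form a clique, so at least 5 colors are needed.
5 colors suffice: color 1 → {E}; color 2 → {A}; color 3 → {B}; color 4 → {C}; color 5 → {D, F}. Every edge joins two different colors.

5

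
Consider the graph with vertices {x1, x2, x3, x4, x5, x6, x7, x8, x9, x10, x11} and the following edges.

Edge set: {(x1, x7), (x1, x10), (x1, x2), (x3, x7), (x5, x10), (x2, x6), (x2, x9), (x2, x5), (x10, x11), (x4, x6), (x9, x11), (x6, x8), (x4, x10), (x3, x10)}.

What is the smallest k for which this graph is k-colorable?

The cycle x9-x2-x5-x10-x11-x9 has odd length 5, so it cannot be 2-colored; at least 3 colors are needed.
One proper 3-coloring: x1=2, x2=1, x3=2, x4=3, x5=2, x6=2, x7=1, x8=1, x9=3, x10=1, x11=2. Every edge joins two different colors.

3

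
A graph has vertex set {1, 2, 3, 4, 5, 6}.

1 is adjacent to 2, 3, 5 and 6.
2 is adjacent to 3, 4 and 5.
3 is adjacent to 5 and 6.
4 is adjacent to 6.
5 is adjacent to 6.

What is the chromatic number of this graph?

4

1, 2, 3, 5 form a clique, so at least 4 colors are needed.
4 colors suffice: color a → {4, 5}; color b → {3}; color c → {2, 6}; color d → {1}. Each edge has distinct colors on its endpoints.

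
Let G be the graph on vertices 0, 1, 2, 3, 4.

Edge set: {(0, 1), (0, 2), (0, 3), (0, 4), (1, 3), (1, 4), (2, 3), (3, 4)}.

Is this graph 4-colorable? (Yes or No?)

The chromatic number is 4. 0, 1, 3, 4 are pairwise adjacent (a clique of size 4), so at least 4 colors are needed.
One proper 4-coloring: 0=a, 1=d, 2=c, 3=b, 4=c.
That is already a proper 4-coloring.

Yes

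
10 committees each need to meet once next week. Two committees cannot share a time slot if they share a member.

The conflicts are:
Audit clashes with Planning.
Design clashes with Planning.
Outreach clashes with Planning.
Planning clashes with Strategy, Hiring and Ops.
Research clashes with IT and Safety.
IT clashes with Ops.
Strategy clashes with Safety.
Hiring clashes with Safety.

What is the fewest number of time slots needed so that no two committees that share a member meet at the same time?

Research and Safety conflict, so at least 2 time slots are needed.
Using 2 time slots: Audit=2, Design=2, Outreach=2, Planning=1, Research=2, IT=1, Strategy=2, Hiring=2, Safety=1, Ops=2. Each listed conflict is separated.

2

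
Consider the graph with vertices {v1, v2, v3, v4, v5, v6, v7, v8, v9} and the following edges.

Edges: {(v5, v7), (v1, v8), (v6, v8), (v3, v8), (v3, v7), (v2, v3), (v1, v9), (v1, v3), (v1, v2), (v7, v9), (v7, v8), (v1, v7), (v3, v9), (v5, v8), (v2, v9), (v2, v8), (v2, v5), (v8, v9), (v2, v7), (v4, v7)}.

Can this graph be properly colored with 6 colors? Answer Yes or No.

The chromatic number is 6. v1, v2, v3, v7, v8, v9 are pairwise adjacent (a clique of size 6), so at least 6 colors are needed.
A valid assignment using 6 colors: v1=6, v2=3, v3=5, v4=2, v5=4, v6=1, v7=1, v8=2, v9=4.
That is already a proper 6-coloring.

Yes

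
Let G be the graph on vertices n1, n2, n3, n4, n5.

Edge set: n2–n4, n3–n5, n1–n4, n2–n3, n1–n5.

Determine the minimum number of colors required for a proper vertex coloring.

The cycle n5-n1-n4-n2-n3-n5 has odd length 5, so it cannot be 2-colored; at least 3 colors are needed.
A valid assignment using 3 colors: n1=2, n2=3, n3=2, n4=1, n5=1. Every edge joins two different colors.

3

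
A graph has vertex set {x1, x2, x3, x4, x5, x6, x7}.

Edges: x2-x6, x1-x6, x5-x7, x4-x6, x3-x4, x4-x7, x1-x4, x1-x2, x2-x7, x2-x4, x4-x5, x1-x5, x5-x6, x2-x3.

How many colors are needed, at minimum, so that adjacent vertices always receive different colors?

4

x1, x4, x5, x6 form a clique, so at least 4 colors are needed.
4 colors suffice: x1=4, x2=2, x3=3, x4=1, x5=2, x6=3, x7=3. No two adjacent vertices share a color.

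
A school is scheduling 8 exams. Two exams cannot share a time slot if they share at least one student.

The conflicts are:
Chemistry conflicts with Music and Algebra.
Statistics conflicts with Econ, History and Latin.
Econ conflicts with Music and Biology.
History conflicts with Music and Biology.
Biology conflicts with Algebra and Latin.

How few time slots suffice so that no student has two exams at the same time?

3

The cycle History-Music-Chemistry-Algebra-Biology-History has odd length 5, so it cannot be 2-colored; at least 3 time slots are needed.
Using 3 time slots: Chemistry=2, Statistics=1, Econ=2, History=2, Music=1, Biology=1, Algebra=3, Latin=2. No two conflicting exams share a time slot.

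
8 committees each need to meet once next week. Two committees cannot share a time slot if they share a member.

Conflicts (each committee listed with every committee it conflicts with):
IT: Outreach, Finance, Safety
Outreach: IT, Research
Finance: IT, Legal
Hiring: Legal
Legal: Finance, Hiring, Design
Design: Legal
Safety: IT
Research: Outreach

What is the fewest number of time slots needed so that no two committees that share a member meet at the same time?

2

Legal and Design conflict, so at least 2 time slots are needed.
Using 2 time slots: IT=1, Outreach=2, Finance=2, Hiring=2, Legal=1, Design=2, Safety=2, Research=1. No two conflicting committees share a time slot.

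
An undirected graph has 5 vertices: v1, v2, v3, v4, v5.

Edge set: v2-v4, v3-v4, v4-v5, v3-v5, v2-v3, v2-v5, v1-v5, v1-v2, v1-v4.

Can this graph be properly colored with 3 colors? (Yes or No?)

v1, v2, v4, v5 are pairwise adjacent (a clique of size 4), so at least 4 colors are needed.
So 3 colors are not enough.

No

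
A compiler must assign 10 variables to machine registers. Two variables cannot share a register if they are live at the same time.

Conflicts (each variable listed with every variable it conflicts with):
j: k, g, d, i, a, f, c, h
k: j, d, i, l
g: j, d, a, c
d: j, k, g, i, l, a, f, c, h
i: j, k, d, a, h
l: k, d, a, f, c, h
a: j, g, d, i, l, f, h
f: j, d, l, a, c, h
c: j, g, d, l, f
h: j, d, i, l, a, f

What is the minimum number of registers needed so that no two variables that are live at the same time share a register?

j, d, a, f, h all conflict with each other, so at least 5 registers are needed.
5 registers suffice: j=2, k=3, g=4, d=1, i=5, l=2, a=3, f=5, c=3, h=4. No two conflicting variables share a register.

5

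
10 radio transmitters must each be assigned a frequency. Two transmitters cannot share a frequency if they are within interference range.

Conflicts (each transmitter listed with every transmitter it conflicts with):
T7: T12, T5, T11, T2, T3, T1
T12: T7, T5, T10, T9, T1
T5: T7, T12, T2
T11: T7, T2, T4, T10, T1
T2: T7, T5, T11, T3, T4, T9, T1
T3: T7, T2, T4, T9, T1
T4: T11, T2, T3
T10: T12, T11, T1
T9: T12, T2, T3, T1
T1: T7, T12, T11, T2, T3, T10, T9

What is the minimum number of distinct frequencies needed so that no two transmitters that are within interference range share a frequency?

T2, T3, T9, T1 pairwise conflict, so at least 4 frequencies are needed.
4 frequencies suffice: frequency 1 → {T5, T4, T1}; frequency 2 → {T12, T2}; frequency 3 → {T7, T10, T9}; frequency 4 → {T11, T3}. Every pair that conflicts lands in different frequencies.

4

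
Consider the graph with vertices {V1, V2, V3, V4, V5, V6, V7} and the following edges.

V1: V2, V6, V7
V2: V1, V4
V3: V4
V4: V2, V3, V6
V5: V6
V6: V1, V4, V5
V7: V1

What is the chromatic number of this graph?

2

V3 and V4 are adjacent, so at least 2 colors are needed.
2 colors suffice: V1=1, V2=2, V3=2, V4=1, V5=1, V6=2, V7=2. Each edge has distinct colors on its endpoints.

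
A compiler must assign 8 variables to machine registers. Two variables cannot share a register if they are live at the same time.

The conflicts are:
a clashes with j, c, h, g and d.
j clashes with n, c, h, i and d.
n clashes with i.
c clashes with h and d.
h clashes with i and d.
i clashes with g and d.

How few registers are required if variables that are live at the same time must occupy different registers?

a, j, c, h, d pairwise conflict, so at least 5 registers are needed.
5 registers suffice: register 1 → {j, g}; register 2 → {n, d}; register 3 → {a, i}; register 4 → {h}; register 5 → {c}. Every pair that conflicts lands in different registers.

5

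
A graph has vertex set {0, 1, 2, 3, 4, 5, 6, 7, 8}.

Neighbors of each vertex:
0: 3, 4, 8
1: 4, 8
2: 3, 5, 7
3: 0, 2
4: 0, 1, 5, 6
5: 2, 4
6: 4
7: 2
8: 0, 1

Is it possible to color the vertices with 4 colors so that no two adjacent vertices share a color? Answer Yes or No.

Yes

The chromatic number is 3. The cycle 4-5-2-3-0-4 has odd length 5, so it cannot be 2-colored; at least 3 colors are needed.
A valid assignment using 3 colors: 0=b, 1=b, 2=a, 3=c, 4=a, 5=b, 6=b, 7=b, 8=a.
Since 4 ≥ 3, a proper 4-coloring certainly exists.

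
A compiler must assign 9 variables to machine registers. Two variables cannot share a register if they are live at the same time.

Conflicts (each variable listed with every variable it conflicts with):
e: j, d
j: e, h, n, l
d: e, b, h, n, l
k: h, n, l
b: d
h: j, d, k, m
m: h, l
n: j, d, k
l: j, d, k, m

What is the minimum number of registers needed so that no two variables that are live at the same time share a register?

e and j conflict, so at least 2 registers are needed.
2 registers suffice: register 1 → {j, d, k, m}; register 2 → {e, b, h, n, l}. No two conflicting variables share a register.

2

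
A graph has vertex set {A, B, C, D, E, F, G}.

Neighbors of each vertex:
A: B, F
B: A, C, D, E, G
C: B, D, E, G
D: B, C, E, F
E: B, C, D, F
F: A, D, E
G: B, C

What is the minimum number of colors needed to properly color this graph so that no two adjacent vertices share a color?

B, C, D, E form a clique, so at least 4 colors are needed.
4 colors suffice: color 1 → {B, F}; color 2 → {A, C}; color 3 → {E, G}; color 4 → {D}. No two adjacent vertices share a color.

4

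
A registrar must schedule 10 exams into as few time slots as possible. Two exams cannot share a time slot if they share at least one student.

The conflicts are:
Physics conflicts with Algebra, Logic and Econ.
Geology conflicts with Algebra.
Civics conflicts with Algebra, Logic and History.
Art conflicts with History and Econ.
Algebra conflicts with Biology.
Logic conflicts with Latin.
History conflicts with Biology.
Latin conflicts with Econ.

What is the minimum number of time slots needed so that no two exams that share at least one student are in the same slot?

2

Art and Econ conflict, so at least 2 time slots are needed.
2 time slots suffice: time slot 1 → {Algebra, Logic, History, Econ}; time slot 2 → {Physics, Geology, Civics, Art, Biology, Latin}. Every pair that conflicts lands in different time slots.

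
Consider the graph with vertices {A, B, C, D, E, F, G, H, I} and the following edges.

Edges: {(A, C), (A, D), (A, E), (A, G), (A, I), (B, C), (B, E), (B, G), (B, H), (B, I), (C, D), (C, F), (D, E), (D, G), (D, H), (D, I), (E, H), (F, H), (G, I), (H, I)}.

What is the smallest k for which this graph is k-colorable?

4

A, D, G, I are mutually adjacent (a clique of size 4), so at least 4 colors are needed.
4 colors suffice: color red → {B, D, F}; color blue → {C, E, I}; color green → {A, H}; color yellow → {G}. Every edge joins two different colors.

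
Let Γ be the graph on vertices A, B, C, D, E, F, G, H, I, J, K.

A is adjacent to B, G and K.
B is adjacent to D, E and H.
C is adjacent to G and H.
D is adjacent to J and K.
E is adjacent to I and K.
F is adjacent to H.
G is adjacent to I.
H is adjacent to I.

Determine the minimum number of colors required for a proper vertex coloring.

The cycle C-H-B-A-G-C has odd length 5, so it cannot be 2-colored; at least 3 colors are needed.
3 colors suffice: color 1 → {D, E, G, H}; color 2 → {B, C, F, I, J, K}; color 3 → {A}. Every edge joins two different colors.

3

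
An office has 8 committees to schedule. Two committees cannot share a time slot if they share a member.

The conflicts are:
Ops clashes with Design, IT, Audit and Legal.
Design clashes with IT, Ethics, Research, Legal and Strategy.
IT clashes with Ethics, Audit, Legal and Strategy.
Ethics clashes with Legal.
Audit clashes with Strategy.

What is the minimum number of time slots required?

Design, IT, Ethics, Legal pairwise conflict, so at least 4 time slots are needed.
4 time slots suffice: time slot 1 → {Design, Audit}; time slot 2 → {IT, Research}; time slot 3 → {Legal, Strategy}; time slot 4 → {Ops, Ethics}. Each listed conflict is separated.

4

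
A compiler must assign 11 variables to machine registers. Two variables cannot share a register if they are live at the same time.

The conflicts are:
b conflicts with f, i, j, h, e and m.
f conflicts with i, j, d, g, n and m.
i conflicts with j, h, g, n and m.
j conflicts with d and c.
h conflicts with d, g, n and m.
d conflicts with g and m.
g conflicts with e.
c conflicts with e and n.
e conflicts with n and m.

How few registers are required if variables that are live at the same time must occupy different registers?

b, f, i, j pairwise conflict, so at least 4 registers are needed.
4 registers suffice: b=3, f=2, i=1, j=4, h=2, d=1, g=3, c=2, e=1, n=3, m=4. Each listed conflict is separated.

4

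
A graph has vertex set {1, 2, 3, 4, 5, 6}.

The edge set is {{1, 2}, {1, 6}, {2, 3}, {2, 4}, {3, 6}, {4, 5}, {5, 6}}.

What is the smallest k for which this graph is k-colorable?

The cycle 2-4-5-6-1-2 has odd length 5, so it cannot be 2-colored; at least 3 colors are needed.
One proper 3-coloring: 1=blue, 2=red, 3=blue, 4=green, 5=blue, 6=red. No two adjacent vertices share a color.

3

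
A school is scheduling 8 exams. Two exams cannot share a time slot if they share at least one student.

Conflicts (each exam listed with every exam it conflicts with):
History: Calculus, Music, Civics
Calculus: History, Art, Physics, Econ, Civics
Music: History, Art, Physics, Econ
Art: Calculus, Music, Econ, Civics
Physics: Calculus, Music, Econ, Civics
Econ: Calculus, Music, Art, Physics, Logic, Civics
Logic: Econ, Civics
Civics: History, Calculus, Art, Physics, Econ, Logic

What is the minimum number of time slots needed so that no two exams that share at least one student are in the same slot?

Calculus, Art, Econ, Civics are mutually in conflict, so at least 4 time slots are needed.
A valid assignment using 4 time slots: History=2, Calculus=3, Music=1, Art=4, Physics=4, Econ=2, Logic=3, Civics=1. No two conflicting exams share a time slot.

4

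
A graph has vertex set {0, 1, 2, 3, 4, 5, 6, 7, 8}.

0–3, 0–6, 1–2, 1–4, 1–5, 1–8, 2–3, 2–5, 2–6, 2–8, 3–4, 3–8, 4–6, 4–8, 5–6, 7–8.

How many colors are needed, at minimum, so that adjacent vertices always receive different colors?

2, 3, 8 are mutually adjacent, so at least 3 colors are needed.
3 colors suffice: color a → {0, 5, 8}; color b → {2, 4, 7}; color c → {1, 3, 6}. No two adjacent vertices share a color.

3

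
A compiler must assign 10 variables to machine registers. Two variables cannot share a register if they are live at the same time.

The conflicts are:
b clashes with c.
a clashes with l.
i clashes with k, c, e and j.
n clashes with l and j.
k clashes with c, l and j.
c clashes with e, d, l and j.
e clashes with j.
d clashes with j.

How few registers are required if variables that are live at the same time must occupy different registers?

i, k, c, j pairwise conflict, so at least 4 registers are needed.
4 registers suffice: b=2, a=1, i=3, n=1, k=4, c=1, e=4, d=3, l=2, j=2. Every pair that conflicts lands in different registers.

4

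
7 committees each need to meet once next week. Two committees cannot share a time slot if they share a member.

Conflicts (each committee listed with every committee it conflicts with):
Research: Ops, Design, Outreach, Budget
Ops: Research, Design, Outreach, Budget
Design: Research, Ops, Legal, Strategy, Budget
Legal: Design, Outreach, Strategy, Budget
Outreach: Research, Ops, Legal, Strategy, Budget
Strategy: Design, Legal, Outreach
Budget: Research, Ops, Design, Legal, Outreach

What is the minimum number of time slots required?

Research, Ops, Outreach, Budget all conflict with each other, so at least 4 time slots are needed.
4 time slots suffice: time slot 1 → {Design, Outreach}; time slot 2 → {Strategy, Budget}; time slot 3 → {Ops, Legal}; time slot 4 → {Research}. Every pair that conflicts lands in different time slots.

4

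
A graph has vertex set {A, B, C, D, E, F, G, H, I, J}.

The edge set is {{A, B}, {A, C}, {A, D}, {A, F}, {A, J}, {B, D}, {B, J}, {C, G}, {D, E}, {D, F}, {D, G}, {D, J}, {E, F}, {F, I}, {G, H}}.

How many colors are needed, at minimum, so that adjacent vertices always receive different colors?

A, B, D, J form a clique, so at least 4 colors are needed.
4 colors suffice: A=2, B=3, C=1, D=1, E=2, F=3, G=2, H=1, I=1, J=4. Every edge joins two different colors.

4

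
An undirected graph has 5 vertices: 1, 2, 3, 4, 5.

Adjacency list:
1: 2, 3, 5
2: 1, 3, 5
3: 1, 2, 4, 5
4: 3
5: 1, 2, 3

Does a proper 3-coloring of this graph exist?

1, 2, 3, 5 form a clique, so at least 4 colors are needed.
So 3 colors are not enough.

No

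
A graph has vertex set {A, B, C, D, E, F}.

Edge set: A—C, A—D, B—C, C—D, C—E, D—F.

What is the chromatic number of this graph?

3

A, C, D form a triangle, so at least 3 colors are needed.
3 colors suffice: color 1 → {C, F}; color 2 → {B, D, E}; color 3 → {A}. Every edge joins two different colors.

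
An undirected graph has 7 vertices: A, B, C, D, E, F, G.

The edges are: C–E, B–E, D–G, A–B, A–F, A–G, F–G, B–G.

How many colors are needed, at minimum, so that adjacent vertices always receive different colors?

3

A, B, G form a triangle, so at least 3 colors are needed.
3 colors suffice: A=blue, B=green, C=blue, D=blue, E=red, F=green, G=red. Each edge has distinct colors on its endpoints.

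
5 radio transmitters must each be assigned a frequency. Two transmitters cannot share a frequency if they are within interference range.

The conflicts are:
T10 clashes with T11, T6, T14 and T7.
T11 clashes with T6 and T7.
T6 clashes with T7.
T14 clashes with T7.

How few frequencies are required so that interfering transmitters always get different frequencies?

4

T10, T11, T6, T7 all conflict with each other, so at least 4 frequencies are needed.
A valid assignment using 4 frequencies: T10=1, T11=3, T6=4, T14=3, T7=2. No two conflicting transmitters share a frequency.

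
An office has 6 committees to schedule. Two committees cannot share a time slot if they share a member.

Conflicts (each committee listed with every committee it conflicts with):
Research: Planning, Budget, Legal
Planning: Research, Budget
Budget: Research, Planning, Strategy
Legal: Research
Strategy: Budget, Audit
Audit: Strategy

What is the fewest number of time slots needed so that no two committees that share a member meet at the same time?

3

Research, Planning, Budget are mutually in conflict, so at least 3 time slots are needed.
A valid assignment using 3 time slots: Research=2, Planning=3, Budget=1, Legal=1, Strategy=2, Audit=1. Every pair that conflicts lands in different time slots.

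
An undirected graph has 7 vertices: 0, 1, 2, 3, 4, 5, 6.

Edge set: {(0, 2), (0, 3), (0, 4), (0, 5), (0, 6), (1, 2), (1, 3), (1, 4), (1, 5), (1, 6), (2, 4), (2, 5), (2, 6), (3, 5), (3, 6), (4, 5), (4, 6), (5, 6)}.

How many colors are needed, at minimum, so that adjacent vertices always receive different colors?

0, 2, 4, 5, 6 are pairwise adjacent (a clique of size 5), so at least 5 colors are needed.
One proper 5-coloring: 0=d, 1=d, 2=e, 3=c, 4=c, 5=b, 6=a. Every edge joins two different colors.

5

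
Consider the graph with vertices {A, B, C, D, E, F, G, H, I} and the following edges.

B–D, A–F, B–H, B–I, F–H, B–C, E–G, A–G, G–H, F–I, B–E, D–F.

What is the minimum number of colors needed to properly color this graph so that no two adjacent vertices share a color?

2

A and G are adjacent, so at least 2 colors are needed.
2 colors suffice: color 1 → {B, F, G}; color 2 → {A, C, D, E, H, I}. Every edge joins two different colors.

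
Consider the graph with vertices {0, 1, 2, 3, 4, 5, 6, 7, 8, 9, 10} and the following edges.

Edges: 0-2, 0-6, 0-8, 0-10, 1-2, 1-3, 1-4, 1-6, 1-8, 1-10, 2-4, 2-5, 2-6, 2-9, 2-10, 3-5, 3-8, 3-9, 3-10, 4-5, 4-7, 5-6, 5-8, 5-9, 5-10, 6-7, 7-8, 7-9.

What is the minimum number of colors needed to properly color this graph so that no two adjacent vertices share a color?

0, 2, 6 form a triangle, so at least 3 colors are needed.
3 colors suffice: color red → {2, 3, 7}; color blue → {0, 1, 5}; color green → {4, 6, 8, 9, 10}. No two adjacent vertices share a color.

3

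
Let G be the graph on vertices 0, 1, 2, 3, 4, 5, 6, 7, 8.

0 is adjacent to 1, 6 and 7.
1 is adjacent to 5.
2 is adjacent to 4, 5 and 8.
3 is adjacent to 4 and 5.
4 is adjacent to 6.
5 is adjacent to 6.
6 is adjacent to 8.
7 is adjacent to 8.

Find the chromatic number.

2

7 and 8 are adjacent, so at least 2 colors are needed.
2 colors suffice: color a → {0, 4, 5, 8}; color b → {1, 2, 3, 6, 7}. Each edge has distinct colors on its endpoints.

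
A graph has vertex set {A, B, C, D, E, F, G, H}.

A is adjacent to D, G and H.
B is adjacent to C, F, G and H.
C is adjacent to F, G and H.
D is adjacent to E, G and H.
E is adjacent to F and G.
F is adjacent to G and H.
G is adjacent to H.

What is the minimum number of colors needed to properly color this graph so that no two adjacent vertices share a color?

B, C, F, G, H are pairwise adjacent (a clique of size 5), so at least 5 colors are needed.
A valid assignment using 5 colors: A=4, B=5, C=4, D=3, E=2, F=3, G=1, H=2. No two adjacent vertices share a color.

5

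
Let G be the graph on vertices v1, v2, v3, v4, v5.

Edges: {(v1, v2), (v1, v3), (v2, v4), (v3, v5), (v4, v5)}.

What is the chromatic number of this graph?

The cycle v2-v4-v5-v3-v1-v2 has odd length 5, so it cannot be 2-colored; at least 3 colors are needed.
A valid assignment using 3 colors: v1=R, v2=G, v3=B, v4=B, v5=R. Every edge joins two different colors.

3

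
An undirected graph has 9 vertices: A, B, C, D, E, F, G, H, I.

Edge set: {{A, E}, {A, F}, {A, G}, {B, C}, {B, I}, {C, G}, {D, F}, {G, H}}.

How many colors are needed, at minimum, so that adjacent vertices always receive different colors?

A and E are adjacent, so at least 2 colors are needed.
2 colors suffice: color 1 → {A, C, D, H, I}; color 2 → {B, E, F, G}. No two adjacent vertices share a color.

2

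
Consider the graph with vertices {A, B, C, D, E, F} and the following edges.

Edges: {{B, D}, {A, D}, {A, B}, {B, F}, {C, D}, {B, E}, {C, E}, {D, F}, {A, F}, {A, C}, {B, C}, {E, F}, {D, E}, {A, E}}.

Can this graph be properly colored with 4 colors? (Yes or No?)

No

A, B, D, E, F are mutually adjacent (a clique of size 5), so at least 5 colors are needed.
So 4 colors are not enough.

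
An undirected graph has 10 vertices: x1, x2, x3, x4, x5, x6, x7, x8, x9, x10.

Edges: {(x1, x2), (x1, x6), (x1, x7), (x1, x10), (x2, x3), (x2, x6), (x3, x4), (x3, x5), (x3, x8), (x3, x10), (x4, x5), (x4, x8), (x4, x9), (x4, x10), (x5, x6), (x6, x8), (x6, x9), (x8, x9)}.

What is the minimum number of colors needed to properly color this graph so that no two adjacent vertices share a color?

x3, x4, x10 are pairwise adjacent, so at least 3 colors are needed.
3 colors suffice: x1=B, x2=G, x3=B, x4=R, x5=G, x6=R, x7=R, x8=G, x9=B, x10=G. Each edge has distinct colors on its endpoints.

3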